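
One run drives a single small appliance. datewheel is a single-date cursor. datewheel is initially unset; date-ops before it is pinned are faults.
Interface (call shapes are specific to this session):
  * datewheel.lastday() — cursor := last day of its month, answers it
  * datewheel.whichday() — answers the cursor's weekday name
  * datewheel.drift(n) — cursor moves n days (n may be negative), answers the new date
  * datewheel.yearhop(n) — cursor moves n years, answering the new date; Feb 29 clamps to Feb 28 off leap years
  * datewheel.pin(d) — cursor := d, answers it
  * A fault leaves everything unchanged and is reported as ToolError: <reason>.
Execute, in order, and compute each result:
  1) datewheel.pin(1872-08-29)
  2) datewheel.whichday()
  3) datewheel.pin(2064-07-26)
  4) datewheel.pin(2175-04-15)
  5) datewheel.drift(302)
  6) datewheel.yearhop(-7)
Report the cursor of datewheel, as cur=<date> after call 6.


I run datewheel.pin with 1872-08-29, and observe 1872-08-29.
Calling datewheel.whichday, yielding Thursday.
I run datewheel.pin with 2064-07-26, and see 2064-07-26.
Then datewheel.pin with 2175-04-15, giving 2175-04-15.
Invoking datewheel.drift with 302, → 2176-02-11.
Invoking datewheel.yearhop with -7, and get 2169-02-11.

Answer: cur=2169-02-11


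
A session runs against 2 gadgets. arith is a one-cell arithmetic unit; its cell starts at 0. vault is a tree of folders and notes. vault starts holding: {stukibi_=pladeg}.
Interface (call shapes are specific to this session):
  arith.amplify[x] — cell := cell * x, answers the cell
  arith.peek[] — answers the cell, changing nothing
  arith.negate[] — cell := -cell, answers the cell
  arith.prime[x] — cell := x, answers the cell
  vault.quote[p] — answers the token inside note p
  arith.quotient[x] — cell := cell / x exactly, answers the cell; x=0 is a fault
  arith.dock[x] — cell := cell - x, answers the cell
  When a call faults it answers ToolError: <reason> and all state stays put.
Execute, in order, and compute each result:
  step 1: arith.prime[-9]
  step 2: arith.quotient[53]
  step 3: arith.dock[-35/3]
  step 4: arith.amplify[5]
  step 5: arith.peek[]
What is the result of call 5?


Answer: 9140/159

Derivation:
> prime x→-9
= -9
> quotient x→53
= -9/53
> dock x→-35/3
= 1828/159
> amplify x→5
= 9140/159
> peek
= 9140/159


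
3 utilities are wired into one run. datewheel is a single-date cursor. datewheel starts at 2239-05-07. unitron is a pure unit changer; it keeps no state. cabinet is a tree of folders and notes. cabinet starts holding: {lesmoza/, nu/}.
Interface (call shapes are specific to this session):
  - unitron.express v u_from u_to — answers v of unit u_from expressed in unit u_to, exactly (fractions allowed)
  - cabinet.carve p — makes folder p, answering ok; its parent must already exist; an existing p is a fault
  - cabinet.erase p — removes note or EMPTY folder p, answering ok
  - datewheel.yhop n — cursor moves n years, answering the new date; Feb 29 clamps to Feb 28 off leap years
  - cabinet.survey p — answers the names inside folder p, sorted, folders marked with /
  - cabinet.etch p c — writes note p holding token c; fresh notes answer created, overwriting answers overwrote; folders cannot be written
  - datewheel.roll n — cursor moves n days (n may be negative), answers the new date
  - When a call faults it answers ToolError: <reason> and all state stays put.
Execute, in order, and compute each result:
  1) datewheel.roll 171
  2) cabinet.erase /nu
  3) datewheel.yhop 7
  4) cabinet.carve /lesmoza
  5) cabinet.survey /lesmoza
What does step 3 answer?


Answer: 2246-10-25

Derivation:
% 1. datewheel.roll(171) ~> 2239-10-25
% 2. cabinet.erase(/nu) ~> ok
% 3. datewheel.yhop(7) ~> 2246-10-25
% 4. cabinet.carve(/lesmoza) ~> ToolError: exists
% 5. cabinet.survey(/lesmoza) ~> []


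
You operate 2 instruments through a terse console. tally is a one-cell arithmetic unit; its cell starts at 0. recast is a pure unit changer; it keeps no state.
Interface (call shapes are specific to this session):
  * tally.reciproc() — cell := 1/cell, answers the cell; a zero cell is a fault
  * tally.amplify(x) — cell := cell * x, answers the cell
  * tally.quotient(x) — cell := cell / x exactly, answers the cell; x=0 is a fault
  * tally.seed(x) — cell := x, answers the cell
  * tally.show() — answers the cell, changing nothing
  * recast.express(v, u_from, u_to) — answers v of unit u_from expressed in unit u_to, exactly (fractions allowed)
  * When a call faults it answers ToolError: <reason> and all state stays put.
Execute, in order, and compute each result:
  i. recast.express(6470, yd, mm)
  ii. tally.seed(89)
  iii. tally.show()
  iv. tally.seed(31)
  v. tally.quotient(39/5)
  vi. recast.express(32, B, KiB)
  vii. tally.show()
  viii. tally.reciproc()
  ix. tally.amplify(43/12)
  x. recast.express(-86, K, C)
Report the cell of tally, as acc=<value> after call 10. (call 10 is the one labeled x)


CALL recast.express[v→6470; u_from→yd; u_to→mm]
RET  5916168
CALL tally.seed[x→89]
RET  89
CALL tally.show[]
RET  89
CALL tally.seed[x→31]
RET  31
CALL tally.quotient[x→39/5]
RET  155/39
CALL recast.express[v→32; u_from→B; u_to→KiB]
RET  1/32
CALL tally.show[]
RET  155/39
CALL tally.reciproc[]
RET  39/155
CALL tally.amplify[x→43/12]
RET  559/620
CALL recast.express[v→-86; u_from→K; u_to→C]
RET  -7183/20

Answer: acc=559/620


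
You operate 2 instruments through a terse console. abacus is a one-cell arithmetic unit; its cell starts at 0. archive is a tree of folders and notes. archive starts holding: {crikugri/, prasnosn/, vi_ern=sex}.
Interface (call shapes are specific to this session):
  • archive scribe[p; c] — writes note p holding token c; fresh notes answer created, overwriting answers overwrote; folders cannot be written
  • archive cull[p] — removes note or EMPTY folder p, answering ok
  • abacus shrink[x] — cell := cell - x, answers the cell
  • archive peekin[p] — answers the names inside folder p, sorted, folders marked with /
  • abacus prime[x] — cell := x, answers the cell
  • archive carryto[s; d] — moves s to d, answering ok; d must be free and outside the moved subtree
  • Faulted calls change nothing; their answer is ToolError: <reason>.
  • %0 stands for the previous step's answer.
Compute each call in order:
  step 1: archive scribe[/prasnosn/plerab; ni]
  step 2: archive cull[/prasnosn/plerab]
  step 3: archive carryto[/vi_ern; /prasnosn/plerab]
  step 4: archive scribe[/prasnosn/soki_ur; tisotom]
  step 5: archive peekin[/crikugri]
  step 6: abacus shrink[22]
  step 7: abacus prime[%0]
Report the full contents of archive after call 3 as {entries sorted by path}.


Answer: {crikugri/, prasnosn/, prasnosn/plerab=sex}

Derivation:
> archive scribe p=/prasnosn/plerab c=ni
[out] created
> archive cull p=/prasnosn/plerab
[out] ok
> archive carryto s=/vi_ern d=/prasnosn/plerab
[out] ok
> archive scribe p=/prasnosn/soki_ur c=tisotom
[out] created
> archive peekin p=/crikugri
[out] []
> abacus shrink x=22
[out] -22
> abacus prime x=%0
[out] -22


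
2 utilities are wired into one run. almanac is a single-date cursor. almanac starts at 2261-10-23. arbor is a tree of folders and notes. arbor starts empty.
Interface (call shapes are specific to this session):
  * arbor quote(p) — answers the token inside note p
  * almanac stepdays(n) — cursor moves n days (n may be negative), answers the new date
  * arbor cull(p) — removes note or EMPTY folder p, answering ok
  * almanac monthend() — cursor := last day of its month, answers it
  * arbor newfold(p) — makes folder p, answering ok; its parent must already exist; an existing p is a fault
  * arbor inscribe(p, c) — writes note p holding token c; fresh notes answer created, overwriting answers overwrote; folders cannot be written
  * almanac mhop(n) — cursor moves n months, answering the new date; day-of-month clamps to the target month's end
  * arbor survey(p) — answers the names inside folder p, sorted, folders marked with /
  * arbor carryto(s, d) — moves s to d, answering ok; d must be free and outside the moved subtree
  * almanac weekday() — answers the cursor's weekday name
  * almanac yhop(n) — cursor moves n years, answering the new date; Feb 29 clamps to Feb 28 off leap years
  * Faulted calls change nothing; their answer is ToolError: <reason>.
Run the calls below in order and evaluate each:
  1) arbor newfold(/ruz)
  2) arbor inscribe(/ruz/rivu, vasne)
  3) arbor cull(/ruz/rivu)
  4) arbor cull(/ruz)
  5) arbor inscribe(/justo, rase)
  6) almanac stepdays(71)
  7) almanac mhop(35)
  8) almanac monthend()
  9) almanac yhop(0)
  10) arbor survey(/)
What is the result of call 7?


% arbor newfold(p→/ruz) ~> ok
% arbor inscribe(p→/ruz/rivu, c→vasne) ~> created
% arbor cull(p→/ruz/rivu) ~> ok
% arbor cull(p→/ruz) ~> ok
% arbor inscribe(p→/justo, c→rase) ~> created
% almanac stepdays(n→71) ~> 2262-01-02
% almanac mhop(n→35) ~> 2264-12-02
% almanac monthend() ~> 2264-12-31
% almanac yhop(n→0) ~> 2264-12-31
% arbor survey(p→/) ~> [justo]

Answer: 2264-12-02


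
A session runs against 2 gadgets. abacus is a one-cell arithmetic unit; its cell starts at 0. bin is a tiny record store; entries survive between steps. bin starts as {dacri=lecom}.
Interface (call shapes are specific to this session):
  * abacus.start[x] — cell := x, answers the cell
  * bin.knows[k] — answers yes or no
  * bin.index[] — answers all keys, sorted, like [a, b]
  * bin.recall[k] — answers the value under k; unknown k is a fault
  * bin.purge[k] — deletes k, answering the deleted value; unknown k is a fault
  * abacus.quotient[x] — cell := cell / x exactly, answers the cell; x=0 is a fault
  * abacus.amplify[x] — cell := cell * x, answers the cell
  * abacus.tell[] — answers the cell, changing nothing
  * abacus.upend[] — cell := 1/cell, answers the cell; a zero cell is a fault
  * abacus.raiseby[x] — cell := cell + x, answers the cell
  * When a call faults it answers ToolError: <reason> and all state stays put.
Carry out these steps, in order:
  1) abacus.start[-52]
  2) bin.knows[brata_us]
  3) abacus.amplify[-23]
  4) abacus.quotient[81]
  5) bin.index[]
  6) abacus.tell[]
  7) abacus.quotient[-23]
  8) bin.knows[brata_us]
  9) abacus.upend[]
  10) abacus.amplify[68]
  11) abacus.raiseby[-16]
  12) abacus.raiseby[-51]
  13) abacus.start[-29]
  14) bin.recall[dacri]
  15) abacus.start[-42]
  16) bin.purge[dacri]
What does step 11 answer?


Answer: -1585/13

Derivation:
~$ abacus.start x→-52
= -52
~$ bin.knows k→brata_us
= no
~$ abacus.amplify x→-23
= 1196
~$ abacus.quotient x→81
= 1196/81
~$ bin.index
= [dacri]
~$ abacus.tell
= 1196/81
~$ abacus.quotient x→-23
= -52/81
~$ bin.knows k→brata_us
= no
~$ abacus.upend
= -81/52
~$ abacus.amplify x→68
= -1377/13
~$ abacus.raiseby x→-16
= -1585/13
~$ abacus.raiseby x→-51
= -2248/13
~$ abacus.start x→-29
= -29
~$ bin.recall k→dacri
= lecom
~$ abacus.start x→-42
= -42
~$ bin.purge k→dacri
= lecom


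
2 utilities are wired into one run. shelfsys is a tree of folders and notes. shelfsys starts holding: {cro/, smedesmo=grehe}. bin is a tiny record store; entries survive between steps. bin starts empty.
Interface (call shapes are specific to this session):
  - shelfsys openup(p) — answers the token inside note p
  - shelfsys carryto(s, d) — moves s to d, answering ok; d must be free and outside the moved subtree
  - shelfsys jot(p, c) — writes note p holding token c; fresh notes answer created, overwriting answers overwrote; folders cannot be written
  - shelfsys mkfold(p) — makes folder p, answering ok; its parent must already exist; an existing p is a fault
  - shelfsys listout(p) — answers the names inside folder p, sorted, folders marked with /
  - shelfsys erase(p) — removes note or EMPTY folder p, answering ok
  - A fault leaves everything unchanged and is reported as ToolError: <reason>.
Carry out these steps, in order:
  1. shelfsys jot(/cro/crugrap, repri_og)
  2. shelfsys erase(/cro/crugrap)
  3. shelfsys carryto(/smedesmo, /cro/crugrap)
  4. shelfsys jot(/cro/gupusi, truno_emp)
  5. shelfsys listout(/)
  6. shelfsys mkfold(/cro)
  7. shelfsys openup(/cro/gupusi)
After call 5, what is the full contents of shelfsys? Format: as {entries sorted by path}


>> shelfsys jot(p: /cro/crugrap, c: repri_og)
<< created
>> shelfsys erase(p: /cro/crugrap)
<< ok
>> shelfsys carryto(s: /smedesmo, d: /cro/crugrap)
<< ok
>> shelfsys jot(p: /cro/gupusi, c: truno_emp)
<< created
>> shelfsys listout(p: /)
<< [cro/]
>> shelfsys mkfold(p: /cro)
<< ToolError: exists
>> shelfsys openup(p: /cro/gupusi)
<< truno_emp

Answer: {cro/, cro/crugrap=grehe, cro/gupusi=truno_emp}


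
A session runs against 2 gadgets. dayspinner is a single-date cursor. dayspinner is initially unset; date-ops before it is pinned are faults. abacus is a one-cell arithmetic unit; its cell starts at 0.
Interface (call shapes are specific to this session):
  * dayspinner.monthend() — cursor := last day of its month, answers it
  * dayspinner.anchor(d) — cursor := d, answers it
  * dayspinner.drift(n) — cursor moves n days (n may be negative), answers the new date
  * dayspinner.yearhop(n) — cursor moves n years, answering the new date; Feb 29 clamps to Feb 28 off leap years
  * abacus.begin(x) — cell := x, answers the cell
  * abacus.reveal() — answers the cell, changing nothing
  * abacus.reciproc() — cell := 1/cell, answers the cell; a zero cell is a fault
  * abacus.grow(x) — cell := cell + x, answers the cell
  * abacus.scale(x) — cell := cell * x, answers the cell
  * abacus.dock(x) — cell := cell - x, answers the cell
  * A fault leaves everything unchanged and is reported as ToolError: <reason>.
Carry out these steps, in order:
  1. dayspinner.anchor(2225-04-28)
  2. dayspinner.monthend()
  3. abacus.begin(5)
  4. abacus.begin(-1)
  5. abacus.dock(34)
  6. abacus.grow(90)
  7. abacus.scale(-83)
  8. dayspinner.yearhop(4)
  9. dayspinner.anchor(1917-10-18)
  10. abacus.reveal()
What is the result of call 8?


Answer: 2229-04-30

Derivation:
→ dayspinner.anchor(d: 2225-04-28)
← 2225-04-28
→ dayspinner.monthend()
← 2225-04-30
→ abacus.begin(x: 5)
← 5
→ abacus.begin(x: -1)
← -1
→ abacus.dock(x: 34)
← -35
→ abacus.grow(x: 90)
← 55
→ abacus.scale(x: -83)
← -4565
→ dayspinner.yearhop(n: 4)
← 2229-04-30
→ dayspinner.anchor(d: 1917-10-18)
← 1917-10-18
→ abacus.reveal()
← -4565


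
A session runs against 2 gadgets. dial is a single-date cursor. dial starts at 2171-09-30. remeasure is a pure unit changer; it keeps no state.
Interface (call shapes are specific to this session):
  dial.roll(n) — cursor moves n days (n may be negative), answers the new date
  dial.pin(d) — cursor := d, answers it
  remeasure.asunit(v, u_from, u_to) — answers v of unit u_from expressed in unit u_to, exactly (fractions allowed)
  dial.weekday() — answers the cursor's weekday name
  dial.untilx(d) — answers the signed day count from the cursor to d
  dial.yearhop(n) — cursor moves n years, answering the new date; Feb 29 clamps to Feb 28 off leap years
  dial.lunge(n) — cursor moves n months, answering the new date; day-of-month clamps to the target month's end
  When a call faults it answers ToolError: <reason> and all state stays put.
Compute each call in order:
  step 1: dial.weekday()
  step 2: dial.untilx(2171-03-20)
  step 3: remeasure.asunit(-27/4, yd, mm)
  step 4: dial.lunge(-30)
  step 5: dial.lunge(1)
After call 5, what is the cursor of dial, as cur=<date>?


Answer: cur=2169-04-30

Derivation:
% weekday
[out] Monday
% untilx d=2171-03-20
[out] -194
% asunit v=-27/4 u_from=yd u_to=mm
[out] -30861/5
% lunge n=-30
[out] 2169-03-30
% lunge n=1
[out] 2169-04-30


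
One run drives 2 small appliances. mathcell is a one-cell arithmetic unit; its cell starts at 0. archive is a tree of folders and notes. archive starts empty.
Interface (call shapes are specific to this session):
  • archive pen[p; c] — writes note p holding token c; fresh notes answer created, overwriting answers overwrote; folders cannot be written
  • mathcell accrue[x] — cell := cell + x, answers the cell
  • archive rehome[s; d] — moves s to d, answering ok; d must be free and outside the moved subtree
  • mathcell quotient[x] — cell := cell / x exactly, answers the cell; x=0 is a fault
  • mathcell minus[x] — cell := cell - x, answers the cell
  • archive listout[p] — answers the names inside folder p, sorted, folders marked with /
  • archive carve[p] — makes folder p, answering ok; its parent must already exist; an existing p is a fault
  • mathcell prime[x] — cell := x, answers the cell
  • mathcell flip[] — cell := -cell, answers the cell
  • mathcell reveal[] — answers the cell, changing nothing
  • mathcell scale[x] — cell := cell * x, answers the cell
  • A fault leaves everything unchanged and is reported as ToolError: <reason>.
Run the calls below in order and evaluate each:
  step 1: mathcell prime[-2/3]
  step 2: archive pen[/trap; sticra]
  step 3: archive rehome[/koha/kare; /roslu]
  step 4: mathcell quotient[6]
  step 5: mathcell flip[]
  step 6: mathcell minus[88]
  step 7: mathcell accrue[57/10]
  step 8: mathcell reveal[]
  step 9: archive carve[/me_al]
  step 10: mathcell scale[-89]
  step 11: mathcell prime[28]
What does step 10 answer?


;; mathcell prime(-2/3) : -2/3
;; archive pen(/trap, sticra) : created
;; archive rehome(/koha/kare, /roslu) : ToolError: not found
;; mathcell quotient(6) : -1/9
;; mathcell flip() : 1/9
;; mathcell minus(88) : -791/9
;; mathcell accrue(57/10) : -7397/90
;; mathcell reveal() : -7397/90
;; archive carve(/me_al) : ok
;; mathcell scale(-89) : 658333/90
;; mathcell prime(28) : 28

Answer: 658333/90


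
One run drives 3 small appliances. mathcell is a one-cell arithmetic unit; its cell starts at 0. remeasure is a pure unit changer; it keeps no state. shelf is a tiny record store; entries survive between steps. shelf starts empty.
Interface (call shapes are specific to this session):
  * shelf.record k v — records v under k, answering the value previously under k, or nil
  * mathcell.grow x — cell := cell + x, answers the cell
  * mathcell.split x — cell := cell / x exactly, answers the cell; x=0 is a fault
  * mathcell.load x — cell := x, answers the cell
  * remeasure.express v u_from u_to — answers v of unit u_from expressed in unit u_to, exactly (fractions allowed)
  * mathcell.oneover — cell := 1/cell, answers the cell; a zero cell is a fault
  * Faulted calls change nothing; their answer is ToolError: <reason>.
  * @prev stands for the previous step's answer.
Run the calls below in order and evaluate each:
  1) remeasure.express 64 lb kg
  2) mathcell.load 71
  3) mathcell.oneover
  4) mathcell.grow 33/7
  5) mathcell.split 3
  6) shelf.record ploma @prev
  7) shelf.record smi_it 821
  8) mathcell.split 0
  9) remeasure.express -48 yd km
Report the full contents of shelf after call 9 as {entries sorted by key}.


-- 1. remeasure.express(64, lb, kg) == 45359237/1562500
-- 2. mathcell.load(71) == 71
-- 3. mathcell.oneover() == 1/71
-- 4. mathcell.grow(33/7) == 2350/497
-- 5. mathcell.split(3) == 2350/1491
-- 6. shelf.record(ploma, @prev) == nil
-- 7. shelf.record(smi_it, 821) == nil
-- 8. mathcell.split(0) == ToolError: division by zero
-- 9. remeasure.express(-48, yd, km) == -3429/78125

Answer: {ploma=2350/1491, smi_it=821}


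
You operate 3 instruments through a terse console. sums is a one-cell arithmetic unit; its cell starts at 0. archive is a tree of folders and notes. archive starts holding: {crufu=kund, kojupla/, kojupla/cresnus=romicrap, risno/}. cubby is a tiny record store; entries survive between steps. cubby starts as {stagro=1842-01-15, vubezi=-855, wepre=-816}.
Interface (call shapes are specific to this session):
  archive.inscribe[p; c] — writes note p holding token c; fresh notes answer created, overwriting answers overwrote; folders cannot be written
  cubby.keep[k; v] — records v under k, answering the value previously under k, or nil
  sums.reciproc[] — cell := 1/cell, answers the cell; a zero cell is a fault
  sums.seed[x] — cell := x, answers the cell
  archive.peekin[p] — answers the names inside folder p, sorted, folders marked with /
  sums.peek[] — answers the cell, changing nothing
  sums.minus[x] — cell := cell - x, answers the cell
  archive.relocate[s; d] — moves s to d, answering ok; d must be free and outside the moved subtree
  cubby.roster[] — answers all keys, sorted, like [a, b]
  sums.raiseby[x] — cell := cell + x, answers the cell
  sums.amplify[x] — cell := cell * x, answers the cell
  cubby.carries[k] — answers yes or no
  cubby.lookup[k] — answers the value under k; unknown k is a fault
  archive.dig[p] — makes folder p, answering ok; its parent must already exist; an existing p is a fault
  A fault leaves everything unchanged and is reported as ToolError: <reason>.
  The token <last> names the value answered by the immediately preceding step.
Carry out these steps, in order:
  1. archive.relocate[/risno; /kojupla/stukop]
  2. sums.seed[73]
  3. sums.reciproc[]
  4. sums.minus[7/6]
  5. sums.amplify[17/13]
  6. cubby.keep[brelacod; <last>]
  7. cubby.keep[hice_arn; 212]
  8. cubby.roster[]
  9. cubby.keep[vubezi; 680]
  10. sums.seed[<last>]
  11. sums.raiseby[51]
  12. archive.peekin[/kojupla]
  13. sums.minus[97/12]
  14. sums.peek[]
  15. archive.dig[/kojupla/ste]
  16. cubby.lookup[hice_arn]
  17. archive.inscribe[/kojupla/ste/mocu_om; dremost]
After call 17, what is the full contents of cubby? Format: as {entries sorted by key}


Act: archive.relocate[s=/risno; d=/kojupla/stukop]
Obs: ok
Act: sums.seed[x=73]
Obs: 73
Act: sums.reciproc[]
Obs: 1/73
Act: sums.minus[x=7/6]
Obs: -505/438
Act: sums.amplify[x=17/13]
Obs: -8585/5694
Act: cubby.keep[k=brelacod; v=<last>]
Obs: nil
Act: cubby.keep[k=hice_arn; v=212]
Obs: nil
Act: cubby.roster[]
Obs: [brelacod, hice_arn, stagro, vubezi, wepre]
Act: cubby.keep[k=vubezi; v=680]
Obs: -855
Act: sums.seed[x=<last>]
Obs: -855
Act: sums.raiseby[x=51]
Obs: -804
Act: archive.peekin[p=/kojupla]
Obs: [cresnus, stukop/]
Act: sums.minus[x=97/12]
Obs: -9745/12
Act: sums.peek[]
Obs: -9745/12
Act: archive.dig[p=/kojupla/ste]
Obs: ok
Act: cubby.lookup[k=hice_arn]
Obs: 212
Act: archive.inscribe[p=/kojupla/ste/mocu_om; c=dremost]
Obs: created

Answer: {brelacod=-8585/5694, hice_arn=212, stagro=1842-01-15, vubezi=680, wepre=-816}


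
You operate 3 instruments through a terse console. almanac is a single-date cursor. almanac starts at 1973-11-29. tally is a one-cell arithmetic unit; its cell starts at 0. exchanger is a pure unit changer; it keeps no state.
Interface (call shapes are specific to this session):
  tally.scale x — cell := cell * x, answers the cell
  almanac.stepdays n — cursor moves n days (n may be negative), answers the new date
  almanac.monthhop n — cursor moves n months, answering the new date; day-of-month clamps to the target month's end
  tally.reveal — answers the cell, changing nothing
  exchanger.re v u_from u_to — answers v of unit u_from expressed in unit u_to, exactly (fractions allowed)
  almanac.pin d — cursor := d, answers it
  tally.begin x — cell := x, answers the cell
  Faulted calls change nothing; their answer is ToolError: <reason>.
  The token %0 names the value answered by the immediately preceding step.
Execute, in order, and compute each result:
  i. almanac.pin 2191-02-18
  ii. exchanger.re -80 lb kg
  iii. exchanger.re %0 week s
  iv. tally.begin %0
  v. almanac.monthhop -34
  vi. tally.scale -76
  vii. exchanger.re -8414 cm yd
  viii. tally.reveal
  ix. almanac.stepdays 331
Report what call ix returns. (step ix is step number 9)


$ almanac.pin d='2191-02-18'
:: 2191-02-18
$ exchanger.re v='-80' u_from='lb' u_to='kg'
:: -45359237/1250000
$ exchanger.re v='%0' u_from='week' u_to='s'
:: -68583166344/3125
$ tally.begin x='%0'
:: -68583166344/3125
$ almanac.monthhop n='-34'
:: 2188-04-18
$ tally.scale x='-76'
:: 5212320642144/3125
$ exchanger.re v='-8414' u_from='cm' u_to='yd'
:: -105175/1143
$ tally.reveal
:: 5212320642144/3125
$ almanac.stepdays n='331'
:: 2189-03-15

Answer: 2189-03-15


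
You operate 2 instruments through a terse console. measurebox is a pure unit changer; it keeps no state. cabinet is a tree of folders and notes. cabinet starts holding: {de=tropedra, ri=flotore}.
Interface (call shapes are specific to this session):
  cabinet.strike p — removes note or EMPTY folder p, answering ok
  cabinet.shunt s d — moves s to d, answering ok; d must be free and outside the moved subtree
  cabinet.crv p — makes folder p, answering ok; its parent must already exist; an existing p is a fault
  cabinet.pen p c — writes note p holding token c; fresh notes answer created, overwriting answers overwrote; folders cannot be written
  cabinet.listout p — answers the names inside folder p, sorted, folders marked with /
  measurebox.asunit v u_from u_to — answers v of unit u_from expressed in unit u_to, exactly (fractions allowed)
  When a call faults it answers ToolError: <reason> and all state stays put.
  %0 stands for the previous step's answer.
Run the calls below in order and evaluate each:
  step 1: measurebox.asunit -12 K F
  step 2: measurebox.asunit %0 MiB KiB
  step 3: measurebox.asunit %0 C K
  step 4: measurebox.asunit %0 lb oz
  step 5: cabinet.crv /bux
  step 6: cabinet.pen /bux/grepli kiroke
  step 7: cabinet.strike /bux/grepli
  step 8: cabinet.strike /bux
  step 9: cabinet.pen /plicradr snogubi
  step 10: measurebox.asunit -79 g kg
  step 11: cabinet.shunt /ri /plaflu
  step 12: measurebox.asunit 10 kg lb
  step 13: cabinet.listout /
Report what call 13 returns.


~$ measurebox.asunit -12 K F
:: -48127/100
~$ measurebox.asunit %0 MiB KiB
:: -12320512/25
~$ measurebox.asunit %0 C K
:: -49254733/100
~$ measurebox.asunit %0 lb oz
:: -197018932/25
~$ cabinet.crv /bux
:: ok
~$ cabinet.pen /bux/grepli kiroke
:: created
~$ cabinet.strike /bux/grepli
:: ok
~$ cabinet.strike /bux
:: ok
~$ cabinet.pen /plicradr snogubi
:: created
~$ measurebox.asunit -79 g kg
:: -79/1000
~$ cabinet.shunt /ri /plaflu
:: ok
~$ measurebox.asunit 10 kg lb
:: 1000000000/45359237
~$ cabinet.listout /
:: [de, plaflu, plicradr]

Answer: [de, plaflu, plicradr]


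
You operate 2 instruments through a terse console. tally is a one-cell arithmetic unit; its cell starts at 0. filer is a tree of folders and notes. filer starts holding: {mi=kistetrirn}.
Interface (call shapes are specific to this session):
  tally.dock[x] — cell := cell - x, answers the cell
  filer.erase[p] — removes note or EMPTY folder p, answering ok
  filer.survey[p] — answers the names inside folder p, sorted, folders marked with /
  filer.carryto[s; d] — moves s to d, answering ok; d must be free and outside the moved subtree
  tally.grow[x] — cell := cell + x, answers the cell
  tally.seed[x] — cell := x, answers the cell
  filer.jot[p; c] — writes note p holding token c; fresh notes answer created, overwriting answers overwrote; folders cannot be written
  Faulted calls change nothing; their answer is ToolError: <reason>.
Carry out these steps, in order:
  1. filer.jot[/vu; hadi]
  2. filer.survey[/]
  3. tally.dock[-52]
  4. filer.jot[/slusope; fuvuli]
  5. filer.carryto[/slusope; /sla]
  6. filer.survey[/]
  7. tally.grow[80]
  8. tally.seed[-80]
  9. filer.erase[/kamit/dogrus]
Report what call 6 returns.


Answer: [mi, sla, vu]

Derivation:
==> filer.jot(p: /vu, c: hadi)
<== created
==> filer.survey(p: /)
<== [mi, vu]
==> tally.dock(x: -52)
<== 52
==> filer.jot(p: /slusope, c: fuvuli)
<== created
==> filer.carryto(s: /slusope, d: /sla)
<== ok
==> filer.survey(p: /)
<== [mi, sla, vu]
==> tally.grow(x: 80)
<== 132
==> tally.seed(x: -80)
<== -80
==> filer.erase(p: /kamit/dogrus)
<== ToolError: not found


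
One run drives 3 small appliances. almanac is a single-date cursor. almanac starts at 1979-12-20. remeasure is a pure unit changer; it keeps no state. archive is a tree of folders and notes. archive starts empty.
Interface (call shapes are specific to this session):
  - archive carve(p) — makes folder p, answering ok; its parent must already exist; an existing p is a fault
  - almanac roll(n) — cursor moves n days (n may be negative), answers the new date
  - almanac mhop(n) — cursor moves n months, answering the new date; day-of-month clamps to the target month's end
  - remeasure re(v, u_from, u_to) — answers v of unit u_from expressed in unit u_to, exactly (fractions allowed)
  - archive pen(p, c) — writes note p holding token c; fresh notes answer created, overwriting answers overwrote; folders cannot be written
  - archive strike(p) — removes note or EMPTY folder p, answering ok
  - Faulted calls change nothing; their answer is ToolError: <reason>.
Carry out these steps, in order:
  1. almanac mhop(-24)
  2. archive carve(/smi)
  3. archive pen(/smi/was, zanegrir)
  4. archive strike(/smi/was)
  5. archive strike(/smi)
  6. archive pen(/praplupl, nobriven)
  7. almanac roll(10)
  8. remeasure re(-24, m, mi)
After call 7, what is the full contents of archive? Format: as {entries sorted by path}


Calling almanac mhop using n=-24, — result: 1977-12-20.
Using archive carve using p=/smi, which returns ok.
Using archive pen using p=/smi/was, c=zanegrir, and observe created.
I try archive strike using p=/smi/was, → ok.
I use archive strike using p=/smi, yielding ok.
Then archive pen using p=/praplupl, c=nobriven, which returns created.
I invoke almanac roll using n=10, yielding 1977-12-30.
I try remeasure re using v=-24, u_from=m, u_to=mi, which returns -125/8382.

Answer: {praplupl=nobriven}


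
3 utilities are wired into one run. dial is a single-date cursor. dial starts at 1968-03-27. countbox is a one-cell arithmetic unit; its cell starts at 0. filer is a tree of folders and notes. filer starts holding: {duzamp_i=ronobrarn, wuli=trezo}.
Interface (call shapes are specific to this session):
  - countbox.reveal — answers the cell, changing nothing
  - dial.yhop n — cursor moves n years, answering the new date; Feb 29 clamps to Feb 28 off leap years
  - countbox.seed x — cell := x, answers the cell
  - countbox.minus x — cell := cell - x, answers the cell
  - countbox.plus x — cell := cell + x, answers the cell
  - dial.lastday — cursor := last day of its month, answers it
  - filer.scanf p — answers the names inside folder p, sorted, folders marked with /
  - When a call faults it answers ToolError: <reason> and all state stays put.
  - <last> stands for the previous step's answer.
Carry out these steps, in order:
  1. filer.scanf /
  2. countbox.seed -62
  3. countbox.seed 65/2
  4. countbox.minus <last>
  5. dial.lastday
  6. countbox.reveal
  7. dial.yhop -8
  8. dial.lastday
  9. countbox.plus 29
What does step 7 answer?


! filer.scanf(p='/') : [duzamp_i, wuli]
! countbox.seed(x='-62') : -62
! countbox.seed(x='65/2') : 65/2
! countbox.minus(x='<last>') : 0
! dial.lastday() : 1968-03-31
! countbox.reveal() : 0
! dial.yhop(n='-8') : 1960-03-31
! dial.lastday() : 1960-03-31
! countbox.plus(x='29') : 29

Answer: 1960-03-31


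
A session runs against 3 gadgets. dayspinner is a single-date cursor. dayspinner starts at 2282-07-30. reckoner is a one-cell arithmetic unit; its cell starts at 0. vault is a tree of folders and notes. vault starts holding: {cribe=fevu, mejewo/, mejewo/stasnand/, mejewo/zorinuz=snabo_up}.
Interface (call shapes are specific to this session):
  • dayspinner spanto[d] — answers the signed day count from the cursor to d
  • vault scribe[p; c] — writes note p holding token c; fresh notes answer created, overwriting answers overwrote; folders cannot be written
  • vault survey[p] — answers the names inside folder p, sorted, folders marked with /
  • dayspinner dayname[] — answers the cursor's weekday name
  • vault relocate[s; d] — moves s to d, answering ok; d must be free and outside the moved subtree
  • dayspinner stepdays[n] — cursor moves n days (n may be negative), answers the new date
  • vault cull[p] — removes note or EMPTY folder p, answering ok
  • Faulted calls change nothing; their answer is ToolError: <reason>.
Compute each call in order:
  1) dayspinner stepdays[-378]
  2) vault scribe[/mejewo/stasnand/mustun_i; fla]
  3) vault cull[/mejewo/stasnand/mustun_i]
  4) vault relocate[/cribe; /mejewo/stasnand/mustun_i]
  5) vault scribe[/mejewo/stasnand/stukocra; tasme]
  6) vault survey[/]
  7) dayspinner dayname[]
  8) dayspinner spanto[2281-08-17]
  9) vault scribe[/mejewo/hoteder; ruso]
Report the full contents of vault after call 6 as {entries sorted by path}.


·→ dayspinner stepdays(n='-378')
·← 2281-07-17
·→ vault scribe(p='/mejewo/stasnand/mustun_i', c='fla')
·← created
·→ vault cull(p='/mejewo/stasnand/mustun_i')
·← ok
·→ vault relocate(s='/cribe', d='/mejewo/stasnand/mustun_i')
·← ok
·→ vault scribe(p='/mejewo/stasnand/stukocra', c='tasme')
·← created
·→ vault survey(p='/')
·← [mejewo/]
·→ dayspinner dayname()
·← Sunday
·→ dayspinner spanto(d='2281-08-17')
·← 31
·→ vault scribe(p='/mejewo/hoteder', c='ruso')
·← created

Answer: {mejewo/, mejewo/stasnand/, mejewo/stasnand/mustun_i=fevu, mejewo/stasnand/stukocra=tasme, mejewo/zorinuz=snabo_up}


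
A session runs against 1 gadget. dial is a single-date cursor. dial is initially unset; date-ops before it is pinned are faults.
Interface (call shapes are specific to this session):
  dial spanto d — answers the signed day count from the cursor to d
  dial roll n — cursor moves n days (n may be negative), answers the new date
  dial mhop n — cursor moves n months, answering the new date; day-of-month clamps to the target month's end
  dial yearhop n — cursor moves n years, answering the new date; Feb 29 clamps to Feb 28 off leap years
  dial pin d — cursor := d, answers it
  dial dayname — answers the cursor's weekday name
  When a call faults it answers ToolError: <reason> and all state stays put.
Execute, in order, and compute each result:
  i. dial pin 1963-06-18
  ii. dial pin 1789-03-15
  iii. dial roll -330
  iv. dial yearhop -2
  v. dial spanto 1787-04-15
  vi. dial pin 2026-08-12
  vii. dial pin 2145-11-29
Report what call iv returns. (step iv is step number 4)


Answer: 1786-04-19

Derivation:
·→ dial pin(d: 1963-06-18)
·← 1963-06-18
·→ dial pin(d: 1789-03-15)
·← 1789-03-15
·→ dial roll(n: -330)
·← 1788-04-19
·→ dial yearhop(n: -2)
·← 1786-04-19
·→ dial spanto(d: 1787-04-15)
·← 361
·→ dial pin(d: 2026-08-12)
·← 2026-08-12
·→ dial pin(d: 2145-11-29)
·← 2145-11-29


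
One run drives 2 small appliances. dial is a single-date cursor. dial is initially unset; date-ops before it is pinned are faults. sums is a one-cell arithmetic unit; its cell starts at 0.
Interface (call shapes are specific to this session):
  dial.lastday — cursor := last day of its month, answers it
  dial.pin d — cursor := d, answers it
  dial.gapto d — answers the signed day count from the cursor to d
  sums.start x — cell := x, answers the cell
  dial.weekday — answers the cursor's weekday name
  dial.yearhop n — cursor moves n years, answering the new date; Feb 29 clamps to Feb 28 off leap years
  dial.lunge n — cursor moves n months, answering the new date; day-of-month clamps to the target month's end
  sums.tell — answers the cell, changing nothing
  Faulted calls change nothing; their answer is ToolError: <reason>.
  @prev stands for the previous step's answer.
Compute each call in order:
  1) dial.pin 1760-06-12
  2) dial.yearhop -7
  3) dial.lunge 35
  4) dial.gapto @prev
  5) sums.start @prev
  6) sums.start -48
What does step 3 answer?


Answer: 1756-05-12

Derivation:
→ pin(d='1760-06-12')
← 1760-06-12
→ yearhop(n='-7')
← 1753-06-12
→ lunge(n='35')
← 1756-05-12
→ gapto(d='@prev')
← 0
→ start(x='@prev')
← 0
→ start(x='-48')
← -48


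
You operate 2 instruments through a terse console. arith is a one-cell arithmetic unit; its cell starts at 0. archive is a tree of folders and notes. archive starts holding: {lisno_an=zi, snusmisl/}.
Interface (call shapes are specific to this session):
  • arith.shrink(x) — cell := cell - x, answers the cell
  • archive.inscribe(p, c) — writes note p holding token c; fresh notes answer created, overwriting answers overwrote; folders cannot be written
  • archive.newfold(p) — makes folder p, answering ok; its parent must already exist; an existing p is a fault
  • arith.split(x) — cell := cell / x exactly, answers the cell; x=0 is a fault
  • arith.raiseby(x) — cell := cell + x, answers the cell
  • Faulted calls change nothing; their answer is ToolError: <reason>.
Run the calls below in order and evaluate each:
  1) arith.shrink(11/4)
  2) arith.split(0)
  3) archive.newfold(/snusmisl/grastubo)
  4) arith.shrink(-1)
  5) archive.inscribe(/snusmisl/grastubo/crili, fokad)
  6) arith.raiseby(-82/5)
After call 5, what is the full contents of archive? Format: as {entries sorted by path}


CALL shrink[x='11/4']
RET  -11/4
CALL split[x='0']
RET  ToolError: division by zero
CALL newfold[p='/snusmisl/grastubo']
RET  ok
CALL shrink[x='-1']
RET  -7/4
CALL inscribe[p='/snusmisl/grastubo/crili'; c='fokad']
RET  created
CALL raiseby[x='-82/5']
RET  -363/20

Answer: {lisno_an=zi, snusmisl/, snusmisl/grastubo/, snusmisl/grastubo/crili=fokad}


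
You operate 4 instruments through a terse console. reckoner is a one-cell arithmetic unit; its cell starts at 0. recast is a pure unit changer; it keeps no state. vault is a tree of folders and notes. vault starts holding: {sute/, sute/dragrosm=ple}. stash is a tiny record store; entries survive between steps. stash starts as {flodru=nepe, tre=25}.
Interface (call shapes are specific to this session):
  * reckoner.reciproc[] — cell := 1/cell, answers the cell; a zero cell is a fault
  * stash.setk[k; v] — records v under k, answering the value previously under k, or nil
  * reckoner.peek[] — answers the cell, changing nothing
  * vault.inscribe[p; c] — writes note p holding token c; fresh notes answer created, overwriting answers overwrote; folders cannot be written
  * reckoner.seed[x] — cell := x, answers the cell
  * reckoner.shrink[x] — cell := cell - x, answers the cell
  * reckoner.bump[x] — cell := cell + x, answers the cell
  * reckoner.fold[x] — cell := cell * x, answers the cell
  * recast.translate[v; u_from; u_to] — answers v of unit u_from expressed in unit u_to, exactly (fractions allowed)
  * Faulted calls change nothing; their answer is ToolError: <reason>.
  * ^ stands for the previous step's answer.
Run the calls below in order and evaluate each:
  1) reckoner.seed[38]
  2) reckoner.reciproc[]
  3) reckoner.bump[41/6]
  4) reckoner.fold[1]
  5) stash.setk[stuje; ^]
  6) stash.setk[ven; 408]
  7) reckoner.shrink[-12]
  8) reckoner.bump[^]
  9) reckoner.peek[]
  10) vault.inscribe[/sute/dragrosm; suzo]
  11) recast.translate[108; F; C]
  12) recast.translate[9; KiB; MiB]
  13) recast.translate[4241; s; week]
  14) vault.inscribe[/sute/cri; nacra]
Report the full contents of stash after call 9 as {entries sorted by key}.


Answer: {flodru=nepe, stuje=391/57, tre=25, ven=408}

Derivation:
Step: reckoner.seed[x: 38]
Result: 38
Step: reckoner.reciproc[]
Result: 1/38
Step: reckoner.bump[x: 41/6]
Result: 391/57
Step: reckoner.fold[x: 1]
Result: 391/57
Step: stash.setk[k: stuje; v: ^]
Result: nil
Step: stash.setk[k: ven; v: 408]
Result: nil
Step: reckoner.shrink[x: -12]
Result: 1075/57
Step: reckoner.bump[x: ^]
Result: 2150/57
Step: reckoner.peek[]
Result: 2150/57
Step: vault.inscribe[p: /sute/dragrosm; c: suzo]
Result: overwrote
Step: recast.translate[v: 108; u_from: F; u_to: C]
Result: 380/9
Step: recast.translate[v: 9; u_from: KiB; u_to: MiB]
Result: 9/1024
Step: recast.translate[v: 4241; u_from: s; u_to: week]
Result: 4241/604800
Step: vault.inscribe[p: /sute/cri; c: nacra]
Result: created


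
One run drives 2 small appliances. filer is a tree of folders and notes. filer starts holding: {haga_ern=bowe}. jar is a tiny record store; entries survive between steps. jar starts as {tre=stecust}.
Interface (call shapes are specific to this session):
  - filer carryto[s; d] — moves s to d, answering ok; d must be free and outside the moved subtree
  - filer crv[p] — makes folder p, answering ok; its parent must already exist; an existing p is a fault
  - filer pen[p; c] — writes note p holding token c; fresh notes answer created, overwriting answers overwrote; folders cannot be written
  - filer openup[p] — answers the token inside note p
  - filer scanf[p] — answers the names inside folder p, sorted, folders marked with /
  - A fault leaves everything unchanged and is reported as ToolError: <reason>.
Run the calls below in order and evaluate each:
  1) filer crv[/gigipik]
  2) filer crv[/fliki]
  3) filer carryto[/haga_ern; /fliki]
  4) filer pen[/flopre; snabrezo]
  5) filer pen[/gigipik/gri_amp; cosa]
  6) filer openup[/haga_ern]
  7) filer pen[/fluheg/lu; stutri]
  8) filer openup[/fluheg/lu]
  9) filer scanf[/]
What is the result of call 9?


Answer: [fliki/, flopre, gigipik/, haga_ern]

Derivation:
I call filer crv on p: /gigipik, and observe ok.
I invoke filer crv on p: /fliki, and get ok.
I invoke filer carryto on s: /haga_ern, d: /fliki, and see ToolError: exists.
I call filer pen on p: /flopre, c: snabrezo, and observe created.
Then filer pen on p: /gigipik/gri_amp, c: cosa, giving created.
I try filer openup on p: /haga_ern, giving bowe.
Invoking filer pen on p: /fluheg/lu, c: stutri, → ToolError: no parent.
Calling filer openup on p: /fluheg/lu, which returns ToolError: not found.
I run filer scanf on p: /, and observe [fliki/, flopre, gigipik/, haga_ern].
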